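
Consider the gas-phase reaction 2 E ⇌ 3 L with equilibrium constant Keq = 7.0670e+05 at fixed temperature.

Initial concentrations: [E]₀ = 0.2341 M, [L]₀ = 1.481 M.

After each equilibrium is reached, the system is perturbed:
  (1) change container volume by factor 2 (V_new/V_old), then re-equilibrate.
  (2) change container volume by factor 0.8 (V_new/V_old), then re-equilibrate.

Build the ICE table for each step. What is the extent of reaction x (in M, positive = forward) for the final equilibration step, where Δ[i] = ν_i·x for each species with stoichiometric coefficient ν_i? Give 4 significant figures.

x = -7.6527e-05 M

Q₀ = 59.27 vs Keq = 7.0670e+05 ⇒ Q<K, forward
Step 1:
                   E          L
  Initial     0.2341      1.481
  Change     -0.2312     0.3467
  Equil     0.002939      1.828
  solve Keq expr → x = 0.1156; check Q = 7.0670e+05
Then change container volume by factor 2 (V_new/V_old).
Step 2:
                   E          L
  Initial    0.00147     0.9139
  Change  -4.2936e-04 6.4404e-04
  Equil      0.00104     0.9145
  solve Keq expr → x = 2.1468e-04; check Q = 7.0670e+05
Then change container volume by factor 0.8 (V_new/V_old).
Step 3:
                   E          L
  Initial     0.0013      1.143
  Change  1.5305e-04 -2.2958e-04
  Equil     0.001453      1.143
  solve Keq expr → x = -7.6527e-05; check Q = 7.0670e+05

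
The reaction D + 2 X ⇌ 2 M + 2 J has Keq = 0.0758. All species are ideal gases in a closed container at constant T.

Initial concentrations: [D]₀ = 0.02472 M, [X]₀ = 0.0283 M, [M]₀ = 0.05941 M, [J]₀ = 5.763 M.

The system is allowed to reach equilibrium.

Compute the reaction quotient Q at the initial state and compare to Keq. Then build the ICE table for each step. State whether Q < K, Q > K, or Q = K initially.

Q₀ = 5921; Q > K (proceeds reverse)

Q₀ = 5921 vs Keq = 0.0758 ⇒ Q>K, reverse
Step 1:
                  D         X         M         J
  I         0.02472    0.0283   0.05941     5.763
  C         0.02922   0.05844  -0.05844  -0.05844
  E         0.05394   0.08674 9.7224e-04     5.705
  solve Keq expr → x = -0.02922; check Q = 0.0758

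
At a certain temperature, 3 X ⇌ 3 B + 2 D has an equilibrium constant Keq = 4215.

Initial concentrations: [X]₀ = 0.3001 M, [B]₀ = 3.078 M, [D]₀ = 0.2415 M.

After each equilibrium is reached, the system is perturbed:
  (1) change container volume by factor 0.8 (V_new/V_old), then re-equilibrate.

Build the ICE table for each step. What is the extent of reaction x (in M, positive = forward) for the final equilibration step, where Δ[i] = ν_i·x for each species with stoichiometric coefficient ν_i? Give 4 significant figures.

Q₀ = 62.93 vs Keq = 4215 ⇒ Q<K, forward
Step 1:
                  X         B         D
  init       0.3001     3.078    0.2415
  Δ         -0.1953    0.1953    0.1302
  eq         0.1048     3.273    0.3717
  solve Keq expr → x = 0.06511; check Q = 4215
Then change container volume by factor 0.8 (V_new/V_old).
Step 2:
                  X         B         D
  init        0.131     4.092    0.4647
  Δ         0.01776  -0.01776  -0.01184
  eq         0.1487     4.074    0.4528
  solve Keq expr → x = -0.005921; check Q = 4215

x = -0.005921 M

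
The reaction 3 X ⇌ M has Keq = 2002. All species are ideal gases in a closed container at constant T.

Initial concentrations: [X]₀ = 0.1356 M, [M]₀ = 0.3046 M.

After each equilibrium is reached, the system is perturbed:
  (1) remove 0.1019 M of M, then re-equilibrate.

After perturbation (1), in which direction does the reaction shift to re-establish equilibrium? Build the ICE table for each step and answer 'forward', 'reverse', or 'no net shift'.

Q₀ = 122.2 vs Keq = 2002 ⇒ Q<K, forward
Step 1:
                   X          M
  I           0.1356     0.3046
  C         -0.08069     0.0269
  E          0.05491     0.3315
  solve Keq expr → x = 0.0269; check Q = 2002
Then remove 0.1019 M of M.
Step 2:
                   X          M
  I          0.05491     0.2296
  C        -0.006183   0.002061
  E          0.04873     0.2317
  solve Keq expr → x = 0.002061; check Q = 2002

Direction: forward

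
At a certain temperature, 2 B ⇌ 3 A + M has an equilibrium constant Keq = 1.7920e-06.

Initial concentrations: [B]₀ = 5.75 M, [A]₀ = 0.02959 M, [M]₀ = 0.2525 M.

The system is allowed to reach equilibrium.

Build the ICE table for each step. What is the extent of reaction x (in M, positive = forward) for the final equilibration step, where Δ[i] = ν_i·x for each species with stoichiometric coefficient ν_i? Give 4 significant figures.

Q₀ = 1.9786e-07 vs Keq = 1.7920e-06 ⇒ Q<K, forward
Step 1:
                  B         A         M
  I            5.75   0.02959    0.2525
  C        -0.02075   0.03112   0.01037
  E           5.729   0.06071    0.2629
  solve Keq expr → x = 0.01037; check Q = 1.7920e-06

x = 0.01037 M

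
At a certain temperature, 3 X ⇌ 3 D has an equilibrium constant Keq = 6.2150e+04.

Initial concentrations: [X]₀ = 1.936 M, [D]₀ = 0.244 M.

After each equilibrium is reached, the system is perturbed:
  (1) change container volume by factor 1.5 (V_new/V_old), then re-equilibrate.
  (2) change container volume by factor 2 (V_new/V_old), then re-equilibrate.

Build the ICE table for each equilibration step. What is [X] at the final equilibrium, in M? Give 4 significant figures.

Q₀ = 0.002002 vs Keq = 6.2150e+04 ⇒ Q<K, forward
Step 1:
                    X           D
  I             1.936       0.244
  C            -1.882       1.882
  E           0.05368       2.126
  solve Keq expr → x = 0.6274; check Q = 6.2150e+04
Then change container volume by factor 1.5 (V_new/V_old).
Step 2:
                    X           D
  I           0.03579       1.418
  C                 0           0
  E           0.03579       1.418
  solve Keq expr → x = 0; check Q = 6.2150e+04
Then change container volume by factor 2 (V_new/V_old).
Step 3:
                    X           D
  I           0.01789      0.7088
  C                 0           0
  E           0.01789      0.7088
  solve Keq expr → x = 0; check Q = 6.2150e+04

[X]_eq = 0.01789 M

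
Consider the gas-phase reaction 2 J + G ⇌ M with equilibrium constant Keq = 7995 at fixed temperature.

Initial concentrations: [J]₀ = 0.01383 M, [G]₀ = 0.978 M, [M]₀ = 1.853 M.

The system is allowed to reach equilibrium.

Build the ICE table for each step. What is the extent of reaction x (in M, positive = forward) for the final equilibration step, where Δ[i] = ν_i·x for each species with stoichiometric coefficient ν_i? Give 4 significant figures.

x = -7.7746e-04 M

Q₀ = 9906 vs Keq = 7995 ⇒ Q>K, reverse
Step 1:
                  J         G         M
  I         0.01383     0.978     1.853
  C        0.001555 7.7746e-04 -7.7746e-04
  E         0.01538    0.9788     1.852
  solve Keq expr → x = -7.7746e-04; check Q = 7995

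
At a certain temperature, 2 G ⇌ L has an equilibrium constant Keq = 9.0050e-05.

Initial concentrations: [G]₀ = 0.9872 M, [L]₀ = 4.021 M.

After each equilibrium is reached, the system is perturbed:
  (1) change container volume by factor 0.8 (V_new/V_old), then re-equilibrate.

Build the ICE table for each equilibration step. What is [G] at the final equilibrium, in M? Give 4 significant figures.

Q₀ = 4.126 vs Keq = 9.0050e-05 ⇒ Q>K, reverse
Step 1:
                  G         L
  init       0.9872     4.021
  Δ           8.027    -4.014
  eq          9.015  0.007318
  solve Keq expr → x = -4.014; check Q = 9.0050e-05
Then change container volume by factor 0.8 (V_new/V_old).
Step 2:
                  G         L
  init        11.27  0.009147
  Δ       -0.004555  0.002278
  eq          11.26   0.01142
  solve Keq expr → x = 0.002278; check Q = 9.0050e-05

[G]_eq = 11.26 M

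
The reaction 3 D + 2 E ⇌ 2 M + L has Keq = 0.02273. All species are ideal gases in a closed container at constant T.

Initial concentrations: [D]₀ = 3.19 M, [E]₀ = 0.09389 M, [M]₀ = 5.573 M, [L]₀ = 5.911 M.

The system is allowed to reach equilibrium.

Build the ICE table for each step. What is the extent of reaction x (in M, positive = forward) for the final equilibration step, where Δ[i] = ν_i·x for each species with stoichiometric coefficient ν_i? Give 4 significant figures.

x = -1.216 M

Q₀ = 641.5 vs Keq = 0.02273 ⇒ Q>K, reverse
Step 1:
                  D         E         M         L
  I            3.19   0.09389     5.573     5.911
  C           3.647     2.432    -2.432    -1.216
  E           6.837     2.525     3.141     4.695
  solve Keq expr → x = -1.216; check Q = 0.02273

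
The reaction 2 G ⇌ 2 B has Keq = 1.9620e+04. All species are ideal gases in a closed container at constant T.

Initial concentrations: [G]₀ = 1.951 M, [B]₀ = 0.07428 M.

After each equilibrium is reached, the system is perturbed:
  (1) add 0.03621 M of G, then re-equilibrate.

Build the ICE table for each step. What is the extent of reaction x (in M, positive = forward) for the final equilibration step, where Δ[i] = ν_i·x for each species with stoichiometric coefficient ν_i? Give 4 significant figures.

Q₀ = 0.00145 vs Keq = 1.9620e+04 ⇒ Q<K, forward
Step 1:
                    G           B
  init          1.951     0.07428
  Δ            -1.937       1.937
  eq          0.01436       2.011
  solve Keq expr → x = 0.9683; check Q = 1.9620e+04
Then add 0.03621 M of G.
Step 2:
                    G           B
  init        0.05057       2.011
  Δ          -0.03595     0.03595
  eq          0.01461       2.047
  solve Keq expr → x = 0.01798; check Q = 1.9620e+04

x = 0.01798 M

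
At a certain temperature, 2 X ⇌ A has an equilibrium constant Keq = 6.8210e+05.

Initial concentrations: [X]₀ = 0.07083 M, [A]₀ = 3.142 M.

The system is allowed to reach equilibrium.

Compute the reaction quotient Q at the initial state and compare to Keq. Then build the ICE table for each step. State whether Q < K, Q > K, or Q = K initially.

Q₀ = 626.3 vs Keq = 6.8210e+05 ⇒ Q<K, forward
Step 1:
                  X         A
  I         0.07083     3.142
  C        -0.06867   0.03434
  E        0.002158     3.176
  solve Keq expr → x = 0.03434; check Q = 6.8210e+05

Q₀ = 626.3; Q < K (proceeds forward)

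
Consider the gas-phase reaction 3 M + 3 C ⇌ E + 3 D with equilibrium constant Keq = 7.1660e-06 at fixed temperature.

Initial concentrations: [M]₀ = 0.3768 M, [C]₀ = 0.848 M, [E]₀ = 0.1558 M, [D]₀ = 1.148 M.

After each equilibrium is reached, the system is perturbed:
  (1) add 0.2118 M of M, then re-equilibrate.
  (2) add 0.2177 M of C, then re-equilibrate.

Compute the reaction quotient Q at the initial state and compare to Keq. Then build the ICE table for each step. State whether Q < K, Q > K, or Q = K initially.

Q₀ = 7.226 vs Keq = 7.1660e-06 ⇒ Q>K, reverse
Step 1:
                    M           C           E           D
  init         0.3768       0.848      0.1558       1.148
  Δ            0.4673      0.4673     -0.1558     -0.4673
  eq           0.8441       1.315  3.1095e-05      0.6807
  solve Keq expr → x = -0.1558; check Q = 7.1660e-06
Then add 0.2118 M of M.
Step 2:
                    M           C           E           D
  init          1.056       1.315  3.1095e-05      0.6807
  Δ       -8.9159e-05 -8.9159e-05  2.9720e-05  8.9159e-05
  eq            1.056       1.315  6.0815e-05      0.6808
  solve Keq expr → x = 2.9720e-05; check Q = 7.1660e-06
Then add 0.2177 M of C.
Step 3:
                    M           C           E           D
  init          1.056       1.533  6.0815e-05      0.6808
  Δ       -1.0614e-04 -1.0614e-04  3.5379e-05  1.0614e-04
  eq            1.056       1.533  9.6195e-05      0.6809
  solve Keq expr → x = 3.5379e-05; check Q = 7.1660e-06

Q₀ = 7.226; Q > K (proceeds reverse)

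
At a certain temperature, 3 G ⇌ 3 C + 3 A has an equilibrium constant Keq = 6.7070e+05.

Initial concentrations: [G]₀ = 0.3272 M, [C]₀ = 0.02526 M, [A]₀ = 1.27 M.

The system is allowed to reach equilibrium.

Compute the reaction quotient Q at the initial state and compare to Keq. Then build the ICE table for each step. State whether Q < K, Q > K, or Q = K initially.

Q₀ = 9.4248e-04 vs Keq = 6.7070e+05 ⇒ Q<K, forward
Step 1:
                    G           C           A
  Initial      0.3272     0.02526        1.27
  Change      -0.3209      0.3209      0.3209
  Equil      0.006292      0.3462       1.591
  solve Keq expr → x = 0.107; check Q = 6.7070e+05

Q₀ = 9.4248e-04; Q < K (proceeds forward)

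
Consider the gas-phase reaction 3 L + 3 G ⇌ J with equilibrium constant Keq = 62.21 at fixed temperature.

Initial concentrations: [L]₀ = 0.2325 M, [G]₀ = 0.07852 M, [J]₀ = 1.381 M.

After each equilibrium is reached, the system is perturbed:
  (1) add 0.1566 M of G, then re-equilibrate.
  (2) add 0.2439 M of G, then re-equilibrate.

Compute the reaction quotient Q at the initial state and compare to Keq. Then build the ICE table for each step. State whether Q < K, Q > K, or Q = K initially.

Q₀ = 2.2698e+05 vs Keq = 62.21 ⇒ Q>K, reverse
Step 1:
                  L         G         J
  Initial    0.2325   0.07852     1.381
  Change      0.372     0.372    -0.124
  Equil      0.6045    0.4505     1.257
  solve Keq expr → x = -0.124; check Q = 62.21
Then add 0.1566 M of G.
Step 2:
                  L         G         J
  Initial    0.6045    0.6071     1.257
  Change   -0.08207  -0.08207   0.02736
  Equil      0.5225    0.5251     1.284
  solve Keq expr → x = 0.02736; check Q = 62.21
Then add 0.2439 M of G.
Step 3:
                  L         G         J
  Initial    0.5225     0.769     1.284
  Change    -0.1053   -0.1053   0.03512
  Equil      0.4171    0.6636     1.319
  solve Keq expr → x = 0.03512; check Q = 62.21

Q₀ = 2.2698e+05; Q > K (proceeds reverse)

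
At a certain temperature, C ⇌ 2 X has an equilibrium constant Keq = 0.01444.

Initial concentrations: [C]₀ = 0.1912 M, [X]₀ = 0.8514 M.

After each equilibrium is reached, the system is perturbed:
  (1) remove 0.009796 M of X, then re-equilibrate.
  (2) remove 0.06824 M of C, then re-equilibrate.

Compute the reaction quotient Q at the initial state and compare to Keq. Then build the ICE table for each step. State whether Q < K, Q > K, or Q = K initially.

Q₀ = 3.791; Q > K (proceeds reverse)

Q₀ = 3.791 vs Keq = 0.01444 ⇒ Q>K, reverse
Step 1:
                  C         X
  Initial    0.1912    0.8514
  Change     0.3803   -0.7606
  Equil      0.5715   0.09084
  solve Keq expr → x = -0.3803; check Q = 0.01444
Then remove 0.009796 M of X.
Step 2:
                  C         X
  Initial    0.5715   0.08105
  Change   -0.00471  0.009421
  Equil      0.5668   0.09047
  solve Keq expr → x = 0.00471; check Q = 0.01444
Then remove 0.06824 M of C.
Step 3:
                  C         X
  Initial    0.4985   0.09047
  Change   0.002696 -0.005392
  Equil      0.5012   0.08507
  solve Keq expr → x = -0.002696; check Q = 0.01444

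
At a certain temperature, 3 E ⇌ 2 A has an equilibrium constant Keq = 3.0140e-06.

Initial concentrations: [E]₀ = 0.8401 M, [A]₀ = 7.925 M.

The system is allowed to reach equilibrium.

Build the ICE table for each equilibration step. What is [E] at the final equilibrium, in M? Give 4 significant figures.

[E]_eq = 12.61 M

Q₀ = 105.9 vs Keq = 3.0140e-06 ⇒ Q>K, reverse
Step 1:
                  E         A
  Initial    0.8401     7.925
  Change      11.77    -7.847
  Equil       12.61   0.07775
  solve Keq expr → x = -3.924; check Q = 3.0140e-06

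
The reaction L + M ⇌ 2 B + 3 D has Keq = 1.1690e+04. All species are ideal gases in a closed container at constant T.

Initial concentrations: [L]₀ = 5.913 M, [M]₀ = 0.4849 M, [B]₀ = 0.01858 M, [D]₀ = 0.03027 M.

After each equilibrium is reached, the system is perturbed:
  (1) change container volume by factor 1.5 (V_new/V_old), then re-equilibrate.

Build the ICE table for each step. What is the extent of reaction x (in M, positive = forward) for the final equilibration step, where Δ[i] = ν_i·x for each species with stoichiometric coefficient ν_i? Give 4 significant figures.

x = 2.3634e-05 M

Q₀ = 3.3394e-09 vs Keq = 1.1690e+04 ⇒ Q<K, forward
Step 1:
                    L           M           B           D
  Initial       5.913      0.4849     0.01858     0.03027
  Change      -0.4848     -0.4848      0.9697       1.455
  Equil         5.428  5.0386e-05      0.9883       1.485
  solve Keq expr → x = 0.4848; check Q = 1.1690e+04
Then change container volume by factor 1.5 (V_new/V_old).
Step 2:
                    L           M           B           D
  Initial       3.619  3.3591e-05      0.6589      0.9899
  Change  -2.3634e-05 -2.3634e-05  4.7269e-05  7.0903e-05
  Equil         3.619  9.9565e-06      0.6589        0.99
  solve Keq expr → x = 2.3634e-05; check Q = 1.1690e+04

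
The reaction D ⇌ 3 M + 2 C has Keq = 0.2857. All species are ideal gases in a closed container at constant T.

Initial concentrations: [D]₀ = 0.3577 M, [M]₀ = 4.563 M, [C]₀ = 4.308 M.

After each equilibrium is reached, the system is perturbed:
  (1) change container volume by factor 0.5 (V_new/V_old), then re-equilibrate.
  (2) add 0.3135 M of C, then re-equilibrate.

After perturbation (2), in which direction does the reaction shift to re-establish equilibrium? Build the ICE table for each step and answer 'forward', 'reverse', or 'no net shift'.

Q₀ = 4929 vs Keq = 0.2857 ⇒ Q>K, reverse
Step 1:
                  D         M         C
  Initial    0.3577     4.563     4.308
  Change      1.333    -3.999    -2.666
  Equil       1.691    0.5638     1.642
  solve Keq expr → x = -1.333; check Q = 0.2857
Then change container volume by factor 0.5 (V_new/V_old).
Step 2:
                  D         M         C
  Initial     3.382     1.128     3.284
  Change     0.2092   -0.6276   -0.4184
  Equil       3.591    0.4999     2.865
  solve Keq expr → x = -0.2092; check Q = 0.2857
Then add 0.3135 M of C.
Step 3:
                  D         M         C
  Initial     3.591    0.4999     3.179
  Change    0.01032  -0.03096  -0.02064
  Equil       3.601     0.469     3.158
  solve Keq expr → x = -0.01032; check Q = 0.2857

Direction: reverse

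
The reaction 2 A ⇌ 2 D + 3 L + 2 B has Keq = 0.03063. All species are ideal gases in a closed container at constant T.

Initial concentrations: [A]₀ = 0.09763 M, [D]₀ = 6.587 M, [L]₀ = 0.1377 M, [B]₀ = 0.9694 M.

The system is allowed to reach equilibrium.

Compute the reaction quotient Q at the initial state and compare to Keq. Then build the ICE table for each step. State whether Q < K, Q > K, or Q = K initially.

Q₀ = 11.17; Q > K (proceeds reverse)

Q₀ = 11.17 vs Keq = 0.03063 ⇒ Q>K, reverse
Step 1:
                    A           D           L           B
  Initial     0.09763       6.587      0.1377      0.9694
  Change       0.0721     -0.0721     -0.1081     -0.0721
  Equil        0.1697       6.515     0.02956      0.8973
  solve Keq expr → x = -0.03605; check Q = 0.03063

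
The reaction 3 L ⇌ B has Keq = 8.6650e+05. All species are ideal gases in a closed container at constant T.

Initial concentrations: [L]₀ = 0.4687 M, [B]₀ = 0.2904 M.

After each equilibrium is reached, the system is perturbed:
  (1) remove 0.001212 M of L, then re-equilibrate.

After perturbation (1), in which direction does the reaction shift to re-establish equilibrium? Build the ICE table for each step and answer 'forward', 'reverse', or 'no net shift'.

Direction: reverse

Q₀ = 2.82 vs Keq = 8.6650e+05 ⇒ Q<K, forward
Step 1:
                   L          B
  Initial     0.4687     0.2904
  Change     -0.4607     0.1536
  Equil     0.008002      0.444
  solve Keq expr → x = 0.1536; check Q = 8.6650e+05
Then remove 0.001212 M of L.
Step 2:
                   L          B
  Initial    0.00679      0.444
  Change     0.00121 -4.0319e-04
  Equil     0.007999     0.4436
  solve Keq expr → x = -4.0319e-04; check Q = 8.6650e+05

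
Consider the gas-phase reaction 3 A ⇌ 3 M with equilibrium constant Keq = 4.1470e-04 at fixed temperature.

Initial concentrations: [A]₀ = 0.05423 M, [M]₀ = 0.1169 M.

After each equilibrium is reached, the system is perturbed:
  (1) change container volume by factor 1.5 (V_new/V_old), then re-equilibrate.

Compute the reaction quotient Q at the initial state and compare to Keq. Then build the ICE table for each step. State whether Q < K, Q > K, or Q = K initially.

Q₀ = 10.02; Q > K (proceeds reverse)

Q₀ = 10.02 vs Keq = 4.1470e-04 ⇒ Q>K, reverse
Step 1:
                  A         M
  Initial   0.05423    0.1169
  Change      0.105    -0.105
  Equil      0.1593   0.01188
  solve Keq expr → x = -0.03501; check Q = 4.1470e-04
Then change container volume by factor 1.5 (V_new/V_old).
Step 2:
                  A         M
  Initial    0.1062  0.007917
  Change          0         0
  Equil      0.1062  0.007917
  solve Keq expr → x = 0; check Q = 4.1470e-04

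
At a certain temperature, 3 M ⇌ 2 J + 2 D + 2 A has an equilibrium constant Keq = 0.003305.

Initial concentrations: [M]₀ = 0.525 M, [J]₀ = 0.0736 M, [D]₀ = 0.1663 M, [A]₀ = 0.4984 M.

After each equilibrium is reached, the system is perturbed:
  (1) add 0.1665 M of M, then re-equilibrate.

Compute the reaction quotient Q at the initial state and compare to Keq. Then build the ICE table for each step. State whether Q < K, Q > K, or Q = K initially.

Q₀ = 2.5717e-04 vs Keq = 0.003305 ⇒ Q<K, forward
Step 1:
                   M          J          D          A
  Initial      0.525     0.0736     0.1663     0.4984
  Change    -0.08815    0.05877    0.05877    0.05877
  Equil       0.4368     0.1324     0.2251     0.5572
  solve Keq expr → x = 0.02938; check Q = 0.003305
Then add 0.1665 M of M.
Step 2:
                   M          J          D          A
  Initial     0.6033     0.1324     0.2251     0.5572
  Change     -0.0437    0.02913    0.02913    0.02913
  Equil       0.5597     0.1615     0.2542     0.5863
  solve Keq expr → x = 0.01457; check Q = 0.003305

Q₀ = 2.5717e-04; Q < K (proceeds forward)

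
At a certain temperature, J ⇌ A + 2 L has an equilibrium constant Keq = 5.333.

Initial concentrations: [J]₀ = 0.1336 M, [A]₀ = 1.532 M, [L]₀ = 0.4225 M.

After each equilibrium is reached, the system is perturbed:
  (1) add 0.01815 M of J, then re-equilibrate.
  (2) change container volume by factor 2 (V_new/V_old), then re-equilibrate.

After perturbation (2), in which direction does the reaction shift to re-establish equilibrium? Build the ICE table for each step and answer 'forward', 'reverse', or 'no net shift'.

Q₀ = 2.047 vs Keq = 5.333 ⇒ Q<K, forward
Step 1:
                  J         A         L
  Initial    0.1336     1.532    0.4225
  Change   -0.05156   0.05156    0.1031
  Equil     0.08204     1.584    0.5256
  solve Keq expr → x = 0.05156; check Q = 5.333
Then add 0.01815 M of J.
Step 2:
                  J         A         L
  Initial    0.1002     1.584    0.5256
  Change   -0.01072   0.01072   0.02144
  Equil     0.08947     1.594    0.5471
  solve Keq expr → x = 0.01072; check Q = 5.333
Then change container volume by factor 2 (V_new/V_old).
Step 3:
                  J         A         L
  Initial   0.04473    0.7971    0.2735
  Change   -0.02794   0.02794   0.05589
  Equil     0.01679    0.8251    0.3294
  solve Keq expr → x = 0.02794; check Q = 5.333

Direction: forward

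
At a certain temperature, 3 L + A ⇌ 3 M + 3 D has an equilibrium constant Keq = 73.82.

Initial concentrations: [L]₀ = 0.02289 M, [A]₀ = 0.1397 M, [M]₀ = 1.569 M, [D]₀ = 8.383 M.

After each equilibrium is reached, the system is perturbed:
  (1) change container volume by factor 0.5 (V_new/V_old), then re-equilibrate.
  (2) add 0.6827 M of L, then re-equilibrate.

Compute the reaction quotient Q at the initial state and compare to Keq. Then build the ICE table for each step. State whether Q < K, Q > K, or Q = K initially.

Q₀ = 1.3581e+09 vs Keq = 73.82 ⇒ Q>K, reverse
Step 1:
                    L           A           M           D
  init        0.02289      0.1397       1.569       8.383
  Δ             1.072      0.3572      -1.072      -1.072
  eq            1.094      0.4969      0.4974       7.311
  solve Keq expr → x = -0.3572; check Q = 73.82
Then change container volume by factor 0.5 (V_new/V_old).
Step 2:
                    L           A           M           D
  init          2.189      0.9938      0.9948       14.62
  Δ            0.2606     0.08686     -0.2606     -0.2606
  eq             2.45       1.081      0.7342       14.36
  solve Keq expr → x = -0.08686; check Q = 73.82
Then add 0.6827 M of L.
Step 3:
                    L           A           M           D
  init          3.132       1.081      0.7342       14.36
  Δ           -0.1407     -0.0469      0.1407      0.1407
  eq            2.992       1.034      0.8749        14.5
  solve Keq expr → x = 0.0469; check Q = 73.82

Q₀ = 1.3581e+09; Q > K (proceeds reverse)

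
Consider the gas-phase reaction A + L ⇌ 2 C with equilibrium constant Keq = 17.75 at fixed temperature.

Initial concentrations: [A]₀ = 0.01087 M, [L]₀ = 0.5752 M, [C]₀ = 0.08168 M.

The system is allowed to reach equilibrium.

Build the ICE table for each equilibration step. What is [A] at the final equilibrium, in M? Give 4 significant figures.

[A]_eq = 0.001024 M

Q₀ = 1.067 vs Keq = 17.75 ⇒ Q<K, forward
Step 1:
                  A         L         C
  init      0.01087    0.5752   0.08168
  Δ       -0.009846 -0.009846   0.01969
  eq       0.001024    0.5654    0.1014
  solve Keq expr → x = 0.009846; check Q = 17.75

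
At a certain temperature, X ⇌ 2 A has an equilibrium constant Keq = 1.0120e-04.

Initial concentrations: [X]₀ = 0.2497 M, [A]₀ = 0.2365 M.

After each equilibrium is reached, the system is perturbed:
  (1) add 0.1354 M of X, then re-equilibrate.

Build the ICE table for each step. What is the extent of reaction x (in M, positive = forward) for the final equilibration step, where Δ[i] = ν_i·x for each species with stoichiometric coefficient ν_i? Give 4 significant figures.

x = 5.1749e-04 M

Q₀ = 0.224 vs Keq = 1.0120e-04 ⇒ Q>K, reverse
Step 1:
                    X           A
  Initial      0.2497      0.2365
  Change       0.1152     -0.2304
  Equil        0.3649    0.006077
  solve Keq expr → x = -0.1152; check Q = 1.0120e-04
Then add 0.1354 M of X.
Step 2:
                    X           A
  Initial      0.5003    0.006077
  Change  -5.1749e-04    0.001035
  Equil        0.4998    0.007112
  solve Keq expr → x = 5.1749e-04; check Q = 1.0120e-04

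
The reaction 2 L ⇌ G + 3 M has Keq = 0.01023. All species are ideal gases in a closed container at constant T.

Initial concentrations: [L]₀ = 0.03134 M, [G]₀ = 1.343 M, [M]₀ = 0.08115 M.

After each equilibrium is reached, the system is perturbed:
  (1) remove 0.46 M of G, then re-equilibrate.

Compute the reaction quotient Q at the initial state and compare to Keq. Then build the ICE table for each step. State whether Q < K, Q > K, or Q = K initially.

Q₀ = 0.7307; Q > K (proceeds reverse)

Q₀ = 0.7307 vs Keq = 0.01023 ⇒ Q>K, reverse
Step 1:
                   L          G          M
  Initial    0.03134      1.343    0.08115
  Change     0.03296   -0.01648   -0.04944
  Equil       0.0643      1.327    0.03171
  solve Keq expr → x = -0.01648; check Q = 0.01023
Then remove 0.46 M of G.
Step 2:
                   L          G          M
  Initial     0.0643     0.8665    0.03171
  Change   -0.002561   0.001281   0.003842
  Equil      0.06174     0.8678    0.03555
  solve Keq expr → x = 0.001281; check Q = 0.01023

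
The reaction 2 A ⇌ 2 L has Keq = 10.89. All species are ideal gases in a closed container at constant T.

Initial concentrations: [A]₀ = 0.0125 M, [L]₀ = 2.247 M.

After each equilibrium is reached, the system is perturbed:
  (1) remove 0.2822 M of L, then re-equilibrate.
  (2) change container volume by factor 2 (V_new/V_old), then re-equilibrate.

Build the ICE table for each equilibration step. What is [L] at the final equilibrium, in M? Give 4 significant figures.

[L]_eq = 0.7587 M

Q₀ = 3.2314e+04 vs Keq = 10.89 ⇒ Q>K, reverse
Step 1:
                  A         L
  Initial    0.0125     2.247
  Change      0.513    -0.513
  Equil      0.5255     1.734
  solve Keq expr → x = -0.2565; check Q = 10.89
Then remove 0.2822 M of L.
Step 2:
                  A         L
  Initial    0.5255     1.452
  Change   -0.06563   0.06563
  Equil      0.4598     1.517
  solve Keq expr → x = 0.03281; check Q = 10.89
Then change container volume by factor 2 (V_new/V_old).
Step 3:
                  A         L
  Initial    0.2299    0.7587
  Change          0         0
  Equil      0.2299    0.7587
  solve Keq expr → x = 0; check Q = 10.89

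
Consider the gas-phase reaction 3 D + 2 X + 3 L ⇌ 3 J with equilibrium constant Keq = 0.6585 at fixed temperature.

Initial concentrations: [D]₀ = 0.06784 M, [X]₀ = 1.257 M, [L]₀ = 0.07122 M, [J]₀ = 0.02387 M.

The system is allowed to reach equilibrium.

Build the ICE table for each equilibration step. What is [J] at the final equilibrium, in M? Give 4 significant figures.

Q₀ = 76.32 vs Keq = 0.6585 ⇒ Q>K, reverse
Step 1:
                  D         X         L         J
  init      0.06784     1.257   0.07122   0.02387
  Δ         0.01636    0.0109   0.01636  -0.01636
  eq         0.0842     1.268   0.08758  0.007515
  solve Keq expr → x = -0.005452; check Q = 0.6585

[J]_eq = 0.007515 M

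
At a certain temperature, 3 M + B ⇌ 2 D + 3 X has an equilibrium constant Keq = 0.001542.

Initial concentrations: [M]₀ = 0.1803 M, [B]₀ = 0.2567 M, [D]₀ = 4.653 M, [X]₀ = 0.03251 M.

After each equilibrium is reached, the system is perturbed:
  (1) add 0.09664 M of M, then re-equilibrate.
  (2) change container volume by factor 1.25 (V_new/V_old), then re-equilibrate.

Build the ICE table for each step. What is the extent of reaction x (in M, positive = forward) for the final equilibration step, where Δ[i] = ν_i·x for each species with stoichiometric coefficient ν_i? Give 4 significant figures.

Q₀ = 0.4944 vs Keq = 0.001542 ⇒ Q>K, reverse
Step 1:
                    M           B           D           X
  I            0.1803      0.2567       4.653     0.03251
  C           0.02697    0.008991    -0.01798    -0.02697
  E            0.2073      0.2657       4.635    0.005538
  solve Keq expr → x = -0.008991; check Q = 0.001542
Then add 0.09664 M of M.
Step 2:
                    M           B           D           X
  I            0.3039      0.2657       4.635    0.005538
  C         -0.002505 -8.3488e-04     0.00167    0.002505
  E            0.3014      0.2649       4.637    0.008042
  solve Keq expr → x = 8.3488e-04; check Q = 0.001542
Then change container volume by factor 1.25 (V_new/V_old).
Step 3:
                    M           B           D           X
  I            0.2411      0.2119       3.709    0.006434
  C       -4.8084e-04 -1.6028e-04  3.2056e-04  4.8084e-04
  E            0.2406      0.2117        3.71    0.006915
  solve Keq expr → x = 1.6028e-04; check Q = 0.001542

x = 1.6028e-04 M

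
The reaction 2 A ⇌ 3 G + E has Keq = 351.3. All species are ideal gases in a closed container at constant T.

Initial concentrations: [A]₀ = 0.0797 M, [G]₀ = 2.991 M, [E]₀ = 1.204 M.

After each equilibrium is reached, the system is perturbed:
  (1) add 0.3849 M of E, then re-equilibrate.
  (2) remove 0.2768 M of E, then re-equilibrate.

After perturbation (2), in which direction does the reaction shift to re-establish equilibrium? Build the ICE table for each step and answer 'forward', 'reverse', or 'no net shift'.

Q₀ = 5072 vs Keq = 351.3 ⇒ Q>K, reverse
Step 1:
                    A           G           E
  I            0.0797       2.991       1.204
  C            0.1745     -0.2618    -0.08726
  E            0.2542       2.729       1.117
  solve Keq expr → x = -0.08726; check Q = 351.3
Then add 0.3849 M of E.
Step 2:
                    A           G           E
  I            0.2542       2.729       1.502
  C           0.03145    -0.04718    -0.01573
  E            0.2857       2.682       1.486
  solve Keq expr → x = -0.01573; check Q = 351.3
Then remove 0.2768 M of E.
Step 3:
                    A           G           E
  I            0.2857       2.682       1.209
  C          -0.02201     0.03302     0.01101
  E            0.2637       2.715        1.22
  solve Keq expr → x = 0.01101; check Q = 351.3

Direction: forward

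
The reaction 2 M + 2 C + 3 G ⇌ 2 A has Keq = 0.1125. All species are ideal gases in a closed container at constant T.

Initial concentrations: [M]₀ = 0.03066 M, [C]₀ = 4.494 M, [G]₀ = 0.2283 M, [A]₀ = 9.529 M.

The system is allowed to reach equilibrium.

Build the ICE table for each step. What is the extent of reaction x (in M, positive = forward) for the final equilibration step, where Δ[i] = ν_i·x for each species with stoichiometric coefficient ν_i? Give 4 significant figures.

Q₀ = 4.0194e+05 vs Keq = 0.1125 ⇒ Q>K, reverse
Step 1:
                   M          C          G          A
  I          0.03066      4.494     0.2283      9.529
  C            1.295      1.295      1.943     -1.295
  E            1.326      5.789      2.171      8.234
  solve Keq expr → x = -0.6475; check Q = 0.1125

x = -0.6475 M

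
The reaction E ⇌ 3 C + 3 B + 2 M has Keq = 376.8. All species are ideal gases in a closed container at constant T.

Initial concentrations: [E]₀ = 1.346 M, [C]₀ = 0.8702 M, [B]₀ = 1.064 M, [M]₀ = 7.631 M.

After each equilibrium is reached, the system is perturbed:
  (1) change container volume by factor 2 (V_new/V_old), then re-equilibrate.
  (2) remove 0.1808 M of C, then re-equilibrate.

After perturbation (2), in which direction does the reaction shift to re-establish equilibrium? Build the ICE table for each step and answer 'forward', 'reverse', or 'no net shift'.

Q₀ = 34.34 vs Keq = 376.8 ⇒ Q<K, forward
Step 1:
                    E           C           B           M
  init          1.346      0.8702       1.064       7.631
  Δ           -0.1424      0.4271      0.4271      0.2847
  eq            1.204       1.297       1.491       7.916
  solve Keq expr → x = 0.1424; check Q = 376.8
Then change container volume by factor 2 (V_new/V_old).
Step 2:
                    E           C           B           M
  init         0.6018      0.6486      0.7455       3.958
  Δ           -0.2307      0.6921      0.6921      0.4614
  eq           0.3711       1.341       1.438       4.419
  solve Keq expr → x = 0.2307; check Q = 376.8
Then remove 0.1808 M of C.
Step 3:
                    E           C           B           M
  init         0.3711        1.16       1.438       4.419
  Δ          -0.02511     0.07532     0.07532     0.05021
  eq            0.346       1.235       1.513       4.469
  solve Keq expr → x = 0.02511; check Q = 376.8

Direction: forward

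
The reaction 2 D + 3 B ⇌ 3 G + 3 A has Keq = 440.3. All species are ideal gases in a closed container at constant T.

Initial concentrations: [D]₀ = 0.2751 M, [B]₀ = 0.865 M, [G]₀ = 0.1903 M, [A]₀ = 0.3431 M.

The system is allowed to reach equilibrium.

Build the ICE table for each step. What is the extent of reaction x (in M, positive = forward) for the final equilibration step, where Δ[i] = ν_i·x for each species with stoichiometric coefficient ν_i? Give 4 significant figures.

Q₀ = 0.005683 vs Keq = 440.3 ⇒ Q<K, forward
Step 1:
                    D           B           G           A
  Initial      0.2751       0.865      0.1903      0.3431
  Change      -0.2423     -0.3634      0.3634      0.3634
  Equil       0.03283      0.5016      0.5537      0.7065
  solve Keq expr → x = 0.1211; check Q = 440.3

x = 0.1211 M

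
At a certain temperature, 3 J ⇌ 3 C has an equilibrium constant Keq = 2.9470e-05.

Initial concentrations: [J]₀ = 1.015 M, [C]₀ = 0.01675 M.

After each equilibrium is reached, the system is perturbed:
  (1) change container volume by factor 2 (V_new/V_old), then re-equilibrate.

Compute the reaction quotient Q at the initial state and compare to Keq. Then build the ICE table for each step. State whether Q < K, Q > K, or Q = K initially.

Q₀ = 4.4941e-06 vs Keq = 2.9470e-05 ⇒ Q<K, forward
Step 1:
                  J         C
  Initial     1.015   0.01675
  Change   -0.01416   0.01416
  Equil       1.001   0.03091
  solve Keq expr → x = 0.004721; check Q = 2.9470e-05
Then change container volume by factor 2 (V_new/V_old).
Step 2:
                  J         C
  Initial    0.5004   0.01546
  Change          0         0
  Equil      0.5004   0.01546
  solve Keq expr → x = 0; check Q = 2.9470e-05

Q₀ = 4.4941e-06; Q < K (proceeds forward)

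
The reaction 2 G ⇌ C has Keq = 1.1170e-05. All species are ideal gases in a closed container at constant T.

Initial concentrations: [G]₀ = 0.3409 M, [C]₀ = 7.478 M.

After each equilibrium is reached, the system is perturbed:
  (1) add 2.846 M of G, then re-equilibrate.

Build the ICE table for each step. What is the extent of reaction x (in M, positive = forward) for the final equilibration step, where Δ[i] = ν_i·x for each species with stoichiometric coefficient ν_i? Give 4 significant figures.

Q₀ = 64.35 vs Keq = 1.1170e-05 ⇒ Q>K, reverse
Step 1:
                   G          C
  init        0.3409      7.478
  Δ            14.95     -7.475
  eq           15.29   0.002612
  solve Keq expr → x = -7.475; check Q = 1.1170e-05
Then add 2.846 M of G.
Step 2:
                   G          C
  init         18.14   0.002612
  Δ        -0.002124   0.001062
  eq           18.14   0.003674
  solve Keq expr → x = 0.001062; check Q = 1.1170e-05

x = 0.001062 M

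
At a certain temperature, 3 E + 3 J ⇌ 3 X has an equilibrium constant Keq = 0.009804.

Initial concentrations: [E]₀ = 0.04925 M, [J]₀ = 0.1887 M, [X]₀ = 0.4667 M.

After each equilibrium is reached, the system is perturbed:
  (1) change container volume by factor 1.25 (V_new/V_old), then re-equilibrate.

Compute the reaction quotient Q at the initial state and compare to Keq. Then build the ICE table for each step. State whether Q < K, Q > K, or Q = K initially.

Q₀ = 1.2664e+05 vs Keq = 0.009804 ⇒ Q>K, reverse
Step 1:
                  E         J         X
  Initial   0.04925    0.1887    0.4667
  Change     0.4082    0.4082   -0.4082
  Equil      0.4575    0.5969   0.05845
  solve Keq expr → x = -0.1361; check Q = 0.009804
Then change container volume by factor 1.25 (V_new/V_old).
Step 2:
                  E         J         X
  Initial     0.366    0.4776   0.04676
  Change   0.007911  0.007911 -0.007911
  Equil      0.3739    0.4855   0.03885
  solve Keq expr → x = -0.002637; check Q = 0.009804

Q₀ = 1.2664e+05; Q > K (proceeds reverse)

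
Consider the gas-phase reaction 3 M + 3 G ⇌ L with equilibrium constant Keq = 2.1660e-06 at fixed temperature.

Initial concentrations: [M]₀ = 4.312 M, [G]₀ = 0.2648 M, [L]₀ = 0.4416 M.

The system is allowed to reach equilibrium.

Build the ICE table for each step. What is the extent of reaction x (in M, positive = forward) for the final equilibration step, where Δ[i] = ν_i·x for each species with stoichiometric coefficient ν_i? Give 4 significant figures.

x = -0.4401 M

Q₀ = 0.2966 vs Keq = 2.1660e-06 ⇒ Q>K, reverse
Step 1:
                   M          G          L
  Initial      4.312     0.2648     0.4416
  Change        1.32       1.32    -0.4401
  Equil        5.632      1.585   0.001541
  solve Keq expr → x = -0.4401; check Q = 2.1660e-06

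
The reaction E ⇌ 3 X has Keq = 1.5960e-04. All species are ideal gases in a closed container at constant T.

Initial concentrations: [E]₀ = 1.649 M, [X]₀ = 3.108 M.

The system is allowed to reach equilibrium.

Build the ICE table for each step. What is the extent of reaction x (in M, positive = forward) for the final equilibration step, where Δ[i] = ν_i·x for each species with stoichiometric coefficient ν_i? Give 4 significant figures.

x = -1.011 M

Q₀ = 18.21 vs Keq = 1.5960e-04 ⇒ Q>K, reverse
Step 1:
                    E           X
  Initial       1.649       3.108
  Change        1.011      -3.033
  Equil          2.66     0.07516
  solve Keq expr → x = -1.011; check Q = 1.5960e-04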